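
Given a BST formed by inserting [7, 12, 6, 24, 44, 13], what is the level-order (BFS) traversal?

Tree insertion order: [7, 12, 6, 24, 44, 13]
Tree (level-order array): [7, 6, 12, None, None, None, 24, 13, 44]
BFS from the root, enqueuing left then right child of each popped node:
  queue [7] -> pop 7, enqueue [6, 12], visited so far: [7]
  queue [6, 12] -> pop 6, enqueue [none], visited so far: [7, 6]
  queue [12] -> pop 12, enqueue [24], visited so far: [7, 6, 12]
  queue [24] -> pop 24, enqueue [13, 44], visited so far: [7, 6, 12, 24]
  queue [13, 44] -> pop 13, enqueue [none], visited so far: [7, 6, 12, 24, 13]
  queue [44] -> pop 44, enqueue [none], visited so far: [7, 6, 12, 24, 13, 44]
Result: [7, 6, 12, 24, 13, 44]


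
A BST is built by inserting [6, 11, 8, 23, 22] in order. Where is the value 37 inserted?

Starting tree (level order): [6, None, 11, 8, 23, None, None, 22]
Insertion path: 6 -> 11 -> 23
Result: insert 37 as right child of 23
Final tree (level order): [6, None, 11, 8, 23, None, None, 22, 37]


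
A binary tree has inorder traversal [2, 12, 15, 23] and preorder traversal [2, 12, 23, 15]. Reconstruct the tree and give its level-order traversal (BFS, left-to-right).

Inorder:  [2, 12, 15, 23]
Preorder: [2, 12, 23, 15]
Algorithm: preorder visits root first, so consume preorder in order;
for each root, split the current inorder slice at that value into
left-subtree inorder and right-subtree inorder, then recurse.
Recursive splits:
  root=2; inorder splits into left=[], right=[12, 15, 23]
  root=12; inorder splits into left=[], right=[15, 23]
  root=23; inorder splits into left=[15], right=[]
  root=15; inorder splits into left=[], right=[]
Reconstructed level-order: [2, 12, 23, 15]


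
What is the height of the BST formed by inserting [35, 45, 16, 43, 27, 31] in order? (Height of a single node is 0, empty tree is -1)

Insertion order: [35, 45, 16, 43, 27, 31]
Tree (level-order array): [35, 16, 45, None, 27, 43, None, None, 31]
Compute height bottom-up (empty subtree = -1):
  height(31) = 1 + max(-1, -1) = 0
  height(27) = 1 + max(-1, 0) = 1
  height(16) = 1 + max(-1, 1) = 2
  height(43) = 1 + max(-1, -1) = 0
  height(45) = 1 + max(0, -1) = 1
  height(35) = 1 + max(2, 1) = 3
Height = 3


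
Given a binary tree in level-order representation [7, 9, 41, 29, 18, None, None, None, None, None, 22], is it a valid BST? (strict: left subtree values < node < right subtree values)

Level-order array: [7, 9, 41, 29, 18, None, None, None, None, None, 22]
Validate using subtree bounds (lo, hi): at each node, require lo < value < hi,
then recurse left with hi=value and right with lo=value.
Preorder trace (stopping at first violation):
  at node 7 with bounds (-inf, +inf): OK
  at node 9 with bounds (-inf, 7): VIOLATION
Node 9 violates its bound: not (-inf < 9 < 7).
Result: Not a valid BST


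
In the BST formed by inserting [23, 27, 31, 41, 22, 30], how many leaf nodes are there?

Tree built from: [23, 27, 31, 41, 22, 30]
Tree (level-order array): [23, 22, 27, None, None, None, 31, 30, 41]
Rule: A leaf has 0 children.
Per-node child counts:
  node 23: 2 child(ren)
  node 22: 0 child(ren)
  node 27: 1 child(ren)
  node 31: 2 child(ren)
  node 30: 0 child(ren)
  node 41: 0 child(ren)
Matching nodes: [22, 30, 41]
Count of leaf nodes: 3


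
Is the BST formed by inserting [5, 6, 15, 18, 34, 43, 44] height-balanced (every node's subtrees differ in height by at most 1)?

Tree (level-order array): [5, None, 6, None, 15, None, 18, None, 34, None, 43, None, 44]
Definition: a tree is height-balanced if, at every node, |h(left) - h(right)| <= 1 (empty subtree has height -1).
Bottom-up per-node check:
  node 44: h_left=-1, h_right=-1, diff=0 [OK], height=0
  node 43: h_left=-1, h_right=0, diff=1 [OK], height=1
  node 34: h_left=-1, h_right=1, diff=2 [FAIL (|-1-1|=2 > 1)], height=2
  node 18: h_left=-1, h_right=2, diff=3 [FAIL (|-1-2|=3 > 1)], height=3
  node 15: h_left=-1, h_right=3, diff=4 [FAIL (|-1-3|=4 > 1)], height=4
  node 6: h_left=-1, h_right=4, diff=5 [FAIL (|-1-4|=5 > 1)], height=5
  node 5: h_left=-1, h_right=5, diff=6 [FAIL (|-1-5|=6 > 1)], height=6
Node 34 violates the condition: |-1 - 1| = 2 > 1.
Result: Not balanced


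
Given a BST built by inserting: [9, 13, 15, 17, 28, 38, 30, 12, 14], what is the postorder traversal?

Tree insertion order: [9, 13, 15, 17, 28, 38, 30, 12, 14]
Tree (level-order array): [9, None, 13, 12, 15, None, None, 14, 17, None, None, None, 28, None, 38, 30]
Postorder traversal: [12, 14, 30, 38, 28, 17, 15, 13, 9]


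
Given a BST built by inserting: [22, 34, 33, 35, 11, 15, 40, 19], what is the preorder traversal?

Tree insertion order: [22, 34, 33, 35, 11, 15, 40, 19]
Tree (level-order array): [22, 11, 34, None, 15, 33, 35, None, 19, None, None, None, 40]
Preorder traversal: [22, 11, 15, 19, 34, 33, 35, 40]


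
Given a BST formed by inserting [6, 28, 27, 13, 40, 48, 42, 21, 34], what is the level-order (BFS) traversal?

Tree insertion order: [6, 28, 27, 13, 40, 48, 42, 21, 34]
Tree (level-order array): [6, None, 28, 27, 40, 13, None, 34, 48, None, 21, None, None, 42]
BFS from the root, enqueuing left then right child of each popped node:
  queue [6] -> pop 6, enqueue [28], visited so far: [6]
  queue [28] -> pop 28, enqueue [27, 40], visited so far: [6, 28]
  queue [27, 40] -> pop 27, enqueue [13], visited so far: [6, 28, 27]
  queue [40, 13] -> pop 40, enqueue [34, 48], visited so far: [6, 28, 27, 40]
  queue [13, 34, 48] -> pop 13, enqueue [21], visited so far: [6, 28, 27, 40, 13]
  queue [34, 48, 21] -> pop 34, enqueue [none], visited so far: [6, 28, 27, 40, 13, 34]
  queue [48, 21] -> pop 48, enqueue [42], visited so far: [6, 28, 27, 40, 13, 34, 48]
  queue [21, 42] -> pop 21, enqueue [none], visited so far: [6, 28, 27, 40, 13, 34, 48, 21]
  queue [42] -> pop 42, enqueue [none], visited so far: [6, 28, 27, 40, 13, 34, 48, 21, 42]
Result: [6, 28, 27, 40, 13, 34, 48, 21, 42]


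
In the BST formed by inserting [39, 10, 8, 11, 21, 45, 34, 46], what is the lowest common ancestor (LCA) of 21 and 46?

Tree insertion order: [39, 10, 8, 11, 21, 45, 34, 46]
Tree (level-order array): [39, 10, 45, 8, 11, None, 46, None, None, None, 21, None, None, None, 34]
In a BST, the LCA of p=21, q=46 is the first node v on the
root-to-leaf path with p <= v <= q (go left if both < v, right if both > v).
Walk from root:
  at 39: 21 <= 39 <= 46, this is the LCA
LCA = 39


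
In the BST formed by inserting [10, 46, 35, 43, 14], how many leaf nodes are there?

Tree built from: [10, 46, 35, 43, 14]
Tree (level-order array): [10, None, 46, 35, None, 14, 43]
Rule: A leaf has 0 children.
Per-node child counts:
  node 10: 1 child(ren)
  node 46: 1 child(ren)
  node 35: 2 child(ren)
  node 14: 0 child(ren)
  node 43: 0 child(ren)
Matching nodes: [14, 43]
Count of leaf nodes: 2


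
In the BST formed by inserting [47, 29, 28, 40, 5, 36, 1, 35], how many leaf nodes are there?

Tree built from: [47, 29, 28, 40, 5, 36, 1, 35]
Tree (level-order array): [47, 29, None, 28, 40, 5, None, 36, None, 1, None, 35]
Rule: A leaf has 0 children.
Per-node child counts:
  node 47: 1 child(ren)
  node 29: 2 child(ren)
  node 28: 1 child(ren)
  node 5: 1 child(ren)
  node 1: 0 child(ren)
  node 40: 1 child(ren)
  node 36: 1 child(ren)
  node 35: 0 child(ren)
Matching nodes: [1, 35]
Count of leaf nodes: 2


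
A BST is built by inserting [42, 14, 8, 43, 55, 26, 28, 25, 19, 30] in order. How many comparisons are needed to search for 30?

Search path for 30: 42 -> 14 -> 26 -> 28 -> 30
Found: True
Comparisons: 5


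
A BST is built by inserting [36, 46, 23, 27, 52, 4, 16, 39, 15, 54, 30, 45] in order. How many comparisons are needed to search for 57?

Search path for 57: 36 -> 46 -> 52 -> 54
Found: False
Comparisons: 4


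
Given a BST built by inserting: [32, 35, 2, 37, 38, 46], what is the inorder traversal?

Tree insertion order: [32, 35, 2, 37, 38, 46]
Tree (level-order array): [32, 2, 35, None, None, None, 37, None, 38, None, 46]
Inorder traversal: [2, 32, 35, 37, 38, 46]


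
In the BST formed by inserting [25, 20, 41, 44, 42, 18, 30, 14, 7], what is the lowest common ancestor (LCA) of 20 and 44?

Tree insertion order: [25, 20, 41, 44, 42, 18, 30, 14, 7]
Tree (level-order array): [25, 20, 41, 18, None, 30, 44, 14, None, None, None, 42, None, 7]
In a BST, the LCA of p=20, q=44 is the first node v on the
root-to-leaf path with p <= v <= q (go left if both < v, right if both > v).
Walk from root:
  at 25: 20 <= 25 <= 44, this is the LCA
LCA = 25


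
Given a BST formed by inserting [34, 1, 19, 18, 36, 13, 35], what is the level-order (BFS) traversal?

Tree insertion order: [34, 1, 19, 18, 36, 13, 35]
Tree (level-order array): [34, 1, 36, None, 19, 35, None, 18, None, None, None, 13]
BFS from the root, enqueuing left then right child of each popped node:
  queue [34] -> pop 34, enqueue [1, 36], visited so far: [34]
  queue [1, 36] -> pop 1, enqueue [19], visited so far: [34, 1]
  queue [36, 19] -> pop 36, enqueue [35], visited so far: [34, 1, 36]
  queue [19, 35] -> pop 19, enqueue [18], visited so far: [34, 1, 36, 19]
  queue [35, 18] -> pop 35, enqueue [none], visited so far: [34, 1, 36, 19, 35]
  queue [18] -> pop 18, enqueue [13], visited so far: [34, 1, 36, 19, 35, 18]
  queue [13] -> pop 13, enqueue [none], visited so far: [34, 1, 36, 19, 35, 18, 13]
Result: [34, 1, 36, 19, 35, 18, 13]


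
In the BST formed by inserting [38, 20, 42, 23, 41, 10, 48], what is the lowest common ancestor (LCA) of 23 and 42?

Tree insertion order: [38, 20, 42, 23, 41, 10, 48]
Tree (level-order array): [38, 20, 42, 10, 23, 41, 48]
In a BST, the LCA of p=23, q=42 is the first node v on the
root-to-leaf path with p <= v <= q (go left if both < v, right if both > v).
Walk from root:
  at 38: 23 <= 38 <= 42, this is the LCA
LCA = 38


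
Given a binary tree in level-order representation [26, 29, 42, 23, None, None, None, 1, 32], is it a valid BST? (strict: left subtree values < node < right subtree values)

Level-order array: [26, 29, 42, 23, None, None, None, 1, 32]
Validate using subtree bounds (lo, hi): at each node, require lo < value < hi,
then recurse left with hi=value and right with lo=value.
Preorder trace (stopping at first violation):
  at node 26 with bounds (-inf, +inf): OK
  at node 29 with bounds (-inf, 26): VIOLATION
Node 29 violates its bound: not (-inf < 29 < 26).
Result: Not a valid BST


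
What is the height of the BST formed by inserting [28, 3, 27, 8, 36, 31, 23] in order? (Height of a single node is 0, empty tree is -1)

Insertion order: [28, 3, 27, 8, 36, 31, 23]
Tree (level-order array): [28, 3, 36, None, 27, 31, None, 8, None, None, None, None, 23]
Compute height bottom-up (empty subtree = -1):
  height(23) = 1 + max(-1, -1) = 0
  height(8) = 1 + max(-1, 0) = 1
  height(27) = 1 + max(1, -1) = 2
  height(3) = 1 + max(-1, 2) = 3
  height(31) = 1 + max(-1, -1) = 0
  height(36) = 1 + max(0, -1) = 1
  height(28) = 1 + max(3, 1) = 4
Height = 4


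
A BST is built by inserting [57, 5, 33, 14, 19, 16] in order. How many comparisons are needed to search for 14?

Search path for 14: 57 -> 5 -> 33 -> 14
Found: True
Comparisons: 4


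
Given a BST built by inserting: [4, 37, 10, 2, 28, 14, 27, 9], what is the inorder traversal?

Tree insertion order: [4, 37, 10, 2, 28, 14, 27, 9]
Tree (level-order array): [4, 2, 37, None, None, 10, None, 9, 28, None, None, 14, None, None, 27]
Inorder traversal: [2, 4, 9, 10, 14, 27, 28, 37]


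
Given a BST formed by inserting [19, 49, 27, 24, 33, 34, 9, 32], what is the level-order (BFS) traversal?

Tree insertion order: [19, 49, 27, 24, 33, 34, 9, 32]
Tree (level-order array): [19, 9, 49, None, None, 27, None, 24, 33, None, None, 32, 34]
BFS from the root, enqueuing left then right child of each popped node:
  queue [19] -> pop 19, enqueue [9, 49], visited so far: [19]
  queue [9, 49] -> pop 9, enqueue [none], visited so far: [19, 9]
  queue [49] -> pop 49, enqueue [27], visited so far: [19, 9, 49]
  queue [27] -> pop 27, enqueue [24, 33], visited so far: [19, 9, 49, 27]
  queue [24, 33] -> pop 24, enqueue [none], visited so far: [19, 9, 49, 27, 24]
  queue [33] -> pop 33, enqueue [32, 34], visited so far: [19, 9, 49, 27, 24, 33]
  queue [32, 34] -> pop 32, enqueue [none], visited so far: [19, 9, 49, 27, 24, 33, 32]
  queue [34] -> pop 34, enqueue [none], visited so far: [19, 9, 49, 27, 24, 33, 32, 34]
Result: [19, 9, 49, 27, 24, 33, 32, 34]


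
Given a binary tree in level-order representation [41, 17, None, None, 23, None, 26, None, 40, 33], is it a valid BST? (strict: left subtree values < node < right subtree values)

Level-order array: [41, 17, None, None, 23, None, 26, None, 40, 33]
Validate using subtree bounds (lo, hi): at each node, require lo < value < hi,
then recurse left with hi=value and right with lo=value.
Preorder trace (stopping at first violation):
  at node 41 with bounds (-inf, +inf): OK
  at node 17 with bounds (-inf, 41): OK
  at node 23 with bounds (17, 41): OK
  at node 26 with bounds (23, 41): OK
  at node 40 with bounds (26, 41): OK
  at node 33 with bounds (26, 40): OK
No violation found at any node.
Result: Valid BST


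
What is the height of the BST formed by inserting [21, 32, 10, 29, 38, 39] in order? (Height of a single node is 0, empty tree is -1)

Insertion order: [21, 32, 10, 29, 38, 39]
Tree (level-order array): [21, 10, 32, None, None, 29, 38, None, None, None, 39]
Compute height bottom-up (empty subtree = -1):
  height(10) = 1 + max(-1, -1) = 0
  height(29) = 1 + max(-1, -1) = 0
  height(39) = 1 + max(-1, -1) = 0
  height(38) = 1 + max(-1, 0) = 1
  height(32) = 1 + max(0, 1) = 2
  height(21) = 1 + max(0, 2) = 3
Height = 3


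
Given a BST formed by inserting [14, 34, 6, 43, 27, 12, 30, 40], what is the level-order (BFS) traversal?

Tree insertion order: [14, 34, 6, 43, 27, 12, 30, 40]
Tree (level-order array): [14, 6, 34, None, 12, 27, 43, None, None, None, 30, 40]
BFS from the root, enqueuing left then right child of each popped node:
  queue [14] -> pop 14, enqueue [6, 34], visited so far: [14]
  queue [6, 34] -> pop 6, enqueue [12], visited so far: [14, 6]
  queue [34, 12] -> pop 34, enqueue [27, 43], visited so far: [14, 6, 34]
  queue [12, 27, 43] -> pop 12, enqueue [none], visited so far: [14, 6, 34, 12]
  queue [27, 43] -> pop 27, enqueue [30], visited so far: [14, 6, 34, 12, 27]
  queue [43, 30] -> pop 43, enqueue [40], visited so far: [14, 6, 34, 12, 27, 43]
  queue [30, 40] -> pop 30, enqueue [none], visited so far: [14, 6, 34, 12, 27, 43, 30]
  queue [40] -> pop 40, enqueue [none], visited so far: [14, 6, 34, 12, 27, 43, 30, 40]
Result: [14, 6, 34, 12, 27, 43, 30, 40]


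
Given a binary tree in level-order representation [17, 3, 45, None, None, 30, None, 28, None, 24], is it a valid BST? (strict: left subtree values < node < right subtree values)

Level-order array: [17, 3, 45, None, None, 30, None, 28, None, 24]
Validate using subtree bounds (lo, hi): at each node, require lo < value < hi,
then recurse left with hi=value and right with lo=value.
Preorder trace (stopping at first violation):
  at node 17 with bounds (-inf, +inf): OK
  at node 3 with bounds (-inf, 17): OK
  at node 45 with bounds (17, +inf): OK
  at node 30 with bounds (17, 45): OK
  at node 28 with bounds (17, 30): OK
  at node 24 with bounds (17, 28): OK
No violation found at any node.
Result: Valid BST


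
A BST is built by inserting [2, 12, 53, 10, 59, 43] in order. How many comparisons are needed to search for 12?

Search path for 12: 2 -> 12
Found: True
Comparisons: 2


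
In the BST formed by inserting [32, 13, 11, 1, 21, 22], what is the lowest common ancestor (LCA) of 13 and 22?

Tree insertion order: [32, 13, 11, 1, 21, 22]
Tree (level-order array): [32, 13, None, 11, 21, 1, None, None, 22]
In a BST, the LCA of p=13, q=22 is the first node v on the
root-to-leaf path with p <= v <= q (go left if both < v, right if both > v).
Walk from root:
  at 32: both 13 and 22 < 32, go left
  at 13: 13 <= 13 <= 22, this is the LCA
LCA = 13


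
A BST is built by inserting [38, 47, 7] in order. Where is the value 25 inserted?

Starting tree (level order): [38, 7, 47]
Insertion path: 38 -> 7
Result: insert 25 as right child of 7
Final tree (level order): [38, 7, 47, None, 25]


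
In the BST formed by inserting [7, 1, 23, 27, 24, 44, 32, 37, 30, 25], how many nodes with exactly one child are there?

Tree built from: [7, 1, 23, 27, 24, 44, 32, 37, 30, 25]
Tree (level-order array): [7, 1, 23, None, None, None, 27, 24, 44, None, 25, 32, None, None, None, 30, 37]
Rule: These are nodes with exactly 1 non-null child.
Per-node child counts:
  node 7: 2 child(ren)
  node 1: 0 child(ren)
  node 23: 1 child(ren)
  node 27: 2 child(ren)
  node 24: 1 child(ren)
  node 25: 0 child(ren)
  node 44: 1 child(ren)
  node 32: 2 child(ren)
  node 30: 0 child(ren)
  node 37: 0 child(ren)
Matching nodes: [23, 24, 44]
Count of nodes with exactly one child: 3


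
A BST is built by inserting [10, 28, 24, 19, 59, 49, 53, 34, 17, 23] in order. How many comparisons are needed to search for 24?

Search path for 24: 10 -> 28 -> 24
Found: True
Comparisons: 3


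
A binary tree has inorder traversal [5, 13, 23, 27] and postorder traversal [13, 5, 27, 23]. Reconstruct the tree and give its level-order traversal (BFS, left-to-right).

Inorder:   [5, 13, 23, 27]
Postorder: [13, 5, 27, 23]
Algorithm: postorder visits root last, so walk postorder right-to-left;
each value is the root of the current inorder slice — split it at that
value, recurse on the right subtree first, then the left.
Recursive splits:
  root=23; inorder splits into left=[5, 13], right=[27]
  root=27; inorder splits into left=[], right=[]
  root=5; inorder splits into left=[], right=[13]
  root=13; inorder splits into left=[], right=[]
Reconstructed level-order: [23, 5, 27, 13]


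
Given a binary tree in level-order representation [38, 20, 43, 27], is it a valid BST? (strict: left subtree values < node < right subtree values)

Level-order array: [38, 20, 43, 27]
Validate using subtree bounds (lo, hi): at each node, require lo < value < hi,
then recurse left with hi=value and right with lo=value.
Preorder trace (stopping at first violation):
  at node 38 with bounds (-inf, +inf): OK
  at node 20 with bounds (-inf, 38): OK
  at node 27 with bounds (-inf, 20): VIOLATION
Node 27 violates its bound: not (-inf < 27 < 20).
Result: Not a valid BST


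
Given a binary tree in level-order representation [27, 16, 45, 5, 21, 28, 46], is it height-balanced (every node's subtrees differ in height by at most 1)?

Tree (level-order array): [27, 16, 45, 5, 21, 28, 46]
Definition: a tree is height-balanced if, at every node, |h(left) - h(right)| <= 1 (empty subtree has height -1).
Bottom-up per-node check:
  node 5: h_left=-1, h_right=-1, diff=0 [OK], height=0
  node 21: h_left=-1, h_right=-1, diff=0 [OK], height=0
  node 16: h_left=0, h_right=0, diff=0 [OK], height=1
  node 28: h_left=-1, h_right=-1, diff=0 [OK], height=0
  node 46: h_left=-1, h_right=-1, diff=0 [OK], height=0
  node 45: h_left=0, h_right=0, diff=0 [OK], height=1
  node 27: h_left=1, h_right=1, diff=0 [OK], height=2
All nodes satisfy the balance condition.
Result: Balanced


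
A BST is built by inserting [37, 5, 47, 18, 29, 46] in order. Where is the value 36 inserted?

Starting tree (level order): [37, 5, 47, None, 18, 46, None, None, 29]
Insertion path: 37 -> 5 -> 18 -> 29
Result: insert 36 as right child of 29
Final tree (level order): [37, 5, 47, None, 18, 46, None, None, 29, None, None, None, 36]


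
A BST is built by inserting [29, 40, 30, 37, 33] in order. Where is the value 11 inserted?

Starting tree (level order): [29, None, 40, 30, None, None, 37, 33]
Insertion path: 29
Result: insert 11 as left child of 29
Final tree (level order): [29, 11, 40, None, None, 30, None, None, 37, 33]


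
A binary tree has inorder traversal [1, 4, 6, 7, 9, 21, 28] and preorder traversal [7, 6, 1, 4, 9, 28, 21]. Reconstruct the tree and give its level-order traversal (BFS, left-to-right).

Inorder:  [1, 4, 6, 7, 9, 21, 28]
Preorder: [7, 6, 1, 4, 9, 28, 21]
Algorithm: preorder visits root first, so consume preorder in order;
for each root, split the current inorder slice at that value into
left-subtree inorder and right-subtree inorder, then recurse.
Recursive splits:
  root=7; inorder splits into left=[1, 4, 6], right=[9, 21, 28]
  root=6; inorder splits into left=[1, 4], right=[]
  root=1; inorder splits into left=[], right=[4]
  root=4; inorder splits into left=[], right=[]
  root=9; inorder splits into left=[], right=[21, 28]
  root=28; inorder splits into left=[21], right=[]
  root=21; inorder splits into left=[], right=[]
Reconstructed level-order: [7, 6, 9, 1, 28, 4, 21]


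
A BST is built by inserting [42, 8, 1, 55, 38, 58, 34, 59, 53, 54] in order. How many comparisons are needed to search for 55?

Search path for 55: 42 -> 55
Found: True
Comparisons: 2


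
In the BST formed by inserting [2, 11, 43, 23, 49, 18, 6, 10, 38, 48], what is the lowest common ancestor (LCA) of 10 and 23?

Tree insertion order: [2, 11, 43, 23, 49, 18, 6, 10, 38, 48]
Tree (level-order array): [2, None, 11, 6, 43, None, 10, 23, 49, None, None, 18, 38, 48]
In a BST, the LCA of p=10, q=23 is the first node v on the
root-to-leaf path with p <= v <= q (go left if both < v, right if both > v).
Walk from root:
  at 2: both 10 and 23 > 2, go right
  at 11: 10 <= 11 <= 23, this is the LCA
LCA = 11


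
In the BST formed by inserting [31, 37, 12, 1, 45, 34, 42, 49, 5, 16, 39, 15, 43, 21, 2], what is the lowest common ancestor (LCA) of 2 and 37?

Tree insertion order: [31, 37, 12, 1, 45, 34, 42, 49, 5, 16, 39, 15, 43, 21, 2]
Tree (level-order array): [31, 12, 37, 1, 16, 34, 45, None, 5, 15, 21, None, None, 42, 49, 2, None, None, None, None, None, 39, 43]
In a BST, the LCA of p=2, q=37 is the first node v on the
root-to-leaf path with p <= v <= q (go left if both < v, right if both > v).
Walk from root:
  at 31: 2 <= 31 <= 37, this is the LCA
LCA = 31


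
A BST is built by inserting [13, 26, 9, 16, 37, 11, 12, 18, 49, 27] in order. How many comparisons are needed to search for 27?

Search path for 27: 13 -> 26 -> 37 -> 27
Found: True
Comparisons: 4


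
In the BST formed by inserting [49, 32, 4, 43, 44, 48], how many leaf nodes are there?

Tree built from: [49, 32, 4, 43, 44, 48]
Tree (level-order array): [49, 32, None, 4, 43, None, None, None, 44, None, 48]
Rule: A leaf has 0 children.
Per-node child counts:
  node 49: 1 child(ren)
  node 32: 2 child(ren)
  node 4: 0 child(ren)
  node 43: 1 child(ren)
  node 44: 1 child(ren)
  node 48: 0 child(ren)
Matching nodes: [4, 48]
Count of leaf nodes: 2


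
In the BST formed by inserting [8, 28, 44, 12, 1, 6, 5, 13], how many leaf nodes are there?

Tree built from: [8, 28, 44, 12, 1, 6, 5, 13]
Tree (level-order array): [8, 1, 28, None, 6, 12, 44, 5, None, None, 13]
Rule: A leaf has 0 children.
Per-node child counts:
  node 8: 2 child(ren)
  node 1: 1 child(ren)
  node 6: 1 child(ren)
  node 5: 0 child(ren)
  node 28: 2 child(ren)
  node 12: 1 child(ren)
  node 13: 0 child(ren)
  node 44: 0 child(ren)
Matching nodes: [5, 13, 44]
Count of leaf nodes: 3


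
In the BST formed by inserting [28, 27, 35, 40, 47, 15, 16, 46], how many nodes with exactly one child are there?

Tree built from: [28, 27, 35, 40, 47, 15, 16, 46]
Tree (level-order array): [28, 27, 35, 15, None, None, 40, None, 16, None, 47, None, None, 46]
Rule: These are nodes with exactly 1 non-null child.
Per-node child counts:
  node 28: 2 child(ren)
  node 27: 1 child(ren)
  node 15: 1 child(ren)
  node 16: 0 child(ren)
  node 35: 1 child(ren)
  node 40: 1 child(ren)
  node 47: 1 child(ren)
  node 46: 0 child(ren)
Matching nodes: [27, 15, 35, 40, 47]
Count of nodes with exactly one child: 5


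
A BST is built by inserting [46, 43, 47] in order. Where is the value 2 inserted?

Starting tree (level order): [46, 43, 47]
Insertion path: 46 -> 43
Result: insert 2 as left child of 43
Final tree (level order): [46, 43, 47, 2]


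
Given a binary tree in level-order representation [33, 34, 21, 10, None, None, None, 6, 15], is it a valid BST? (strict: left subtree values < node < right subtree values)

Level-order array: [33, 34, 21, 10, None, None, None, 6, 15]
Validate using subtree bounds (lo, hi): at each node, require lo < value < hi,
then recurse left with hi=value and right with lo=value.
Preorder trace (stopping at first violation):
  at node 33 with bounds (-inf, +inf): OK
  at node 34 with bounds (-inf, 33): VIOLATION
Node 34 violates its bound: not (-inf < 34 < 33).
Result: Not a valid BST


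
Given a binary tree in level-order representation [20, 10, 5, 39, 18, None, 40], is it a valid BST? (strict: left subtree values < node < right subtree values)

Level-order array: [20, 10, 5, 39, 18, None, 40]
Validate using subtree bounds (lo, hi): at each node, require lo < value < hi,
then recurse left with hi=value and right with lo=value.
Preorder trace (stopping at first violation):
  at node 20 with bounds (-inf, +inf): OK
  at node 10 with bounds (-inf, 20): OK
  at node 39 with bounds (-inf, 10): VIOLATION
Node 39 violates its bound: not (-inf < 39 < 10).
Result: Not a valid BST


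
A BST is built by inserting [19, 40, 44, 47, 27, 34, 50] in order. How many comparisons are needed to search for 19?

Search path for 19: 19
Found: True
Comparisons: 1


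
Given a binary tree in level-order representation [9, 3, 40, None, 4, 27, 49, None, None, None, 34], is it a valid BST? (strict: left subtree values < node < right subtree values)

Level-order array: [9, 3, 40, None, 4, 27, 49, None, None, None, 34]
Validate using subtree bounds (lo, hi): at each node, require lo < value < hi,
then recurse left with hi=value and right with lo=value.
Preorder trace (stopping at first violation):
  at node 9 with bounds (-inf, +inf): OK
  at node 3 with bounds (-inf, 9): OK
  at node 4 with bounds (3, 9): OK
  at node 40 with bounds (9, +inf): OK
  at node 27 with bounds (9, 40): OK
  at node 34 with bounds (27, 40): OK
  at node 49 with bounds (40, +inf): OK
No violation found at any node.
Result: Valid BST


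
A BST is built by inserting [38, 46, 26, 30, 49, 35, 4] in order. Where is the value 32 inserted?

Starting tree (level order): [38, 26, 46, 4, 30, None, 49, None, None, None, 35]
Insertion path: 38 -> 26 -> 30 -> 35
Result: insert 32 as left child of 35
Final tree (level order): [38, 26, 46, 4, 30, None, 49, None, None, None, 35, None, None, 32]


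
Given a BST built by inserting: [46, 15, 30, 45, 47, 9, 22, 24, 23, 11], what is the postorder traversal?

Tree insertion order: [46, 15, 30, 45, 47, 9, 22, 24, 23, 11]
Tree (level-order array): [46, 15, 47, 9, 30, None, None, None, 11, 22, 45, None, None, None, 24, None, None, 23]
Postorder traversal: [11, 9, 23, 24, 22, 45, 30, 15, 47, 46]


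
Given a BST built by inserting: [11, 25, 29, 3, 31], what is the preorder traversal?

Tree insertion order: [11, 25, 29, 3, 31]
Tree (level-order array): [11, 3, 25, None, None, None, 29, None, 31]
Preorder traversal: [11, 3, 25, 29, 31]


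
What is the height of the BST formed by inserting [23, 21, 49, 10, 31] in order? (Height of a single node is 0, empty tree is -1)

Insertion order: [23, 21, 49, 10, 31]
Tree (level-order array): [23, 21, 49, 10, None, 31]
Compute height bottom-up (empty subtree = -1):
  height(10) = 1 + max(-1, -1) = 0
  height(21) = 1 + max(0, -1) = 1
  height(31) = 1 + max(-1, -1) = 0
  height(49) = 1 + max(0, -1) = 1
  height(23) = 1 + max(1, 1) = 2
Height = 2


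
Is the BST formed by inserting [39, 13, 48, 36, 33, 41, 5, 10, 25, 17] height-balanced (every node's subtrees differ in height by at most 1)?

Tree (level-order array): [39, 13, 48, 5, 36, 41, None, None, 10, 33, None, None, None, None, None, 25, None, 17]
Definition: a tree is height-balanced if, at every node, |h(left) - h(right)| <= 1 (empty subtree has height -1).
Bottom-up per-node check:
  node 10: h_left=-1, h_right=-1, diff=0 [OK], height=0
  node 5: h_left=-1, h_right=0, diff=1 [OK], height=1
  node 17: h_left=-1, h_right=-1, diff=0 [OK], height=0
  node 25: h_left=0, h_right=-1, diff=1 [OK], height=1
  node 33: h_left=1, h_right=-1, diff=2 [FAIL (|1--1|=2 > 1)], height=2
  node 36: h_left=2, h_right=-1, diff=3 [FAIL (|2--1|=3 > 1)], height=3
  node 13: h_left=1, h_right=3, diff=2 [FAIL (|1-3|=2 > 1)], height=4
  node 41: h_left=-1, h_right=-1, diff=0 [OK], height=0
  node 48: h_left=0, h_right=-1, diff=1 [OK], height=1
  node 39: h_left=4, h_right=1, diff=3 [FAIL (|4-1|=3 > 1)], height=5
Node 33 violates the condition: |1 - -1| = 2 > 1.
Result: Not balanced


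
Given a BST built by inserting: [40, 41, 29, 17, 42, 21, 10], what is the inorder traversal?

Tree insertion order: [40, 41, 29, 17, 42, 21, 10]
Tree (level-order array): [40, 29, 41, 17, None, None, 42, 10, 21]
Inorder traversal: [10, 17, 21, 29, 40, 41, 42]


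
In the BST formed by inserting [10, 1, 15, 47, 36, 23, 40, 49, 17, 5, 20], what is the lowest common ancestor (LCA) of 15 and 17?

Tree insertion order: [10, 1, 15, 47, 36, 23, 40, 49, 17, 5, 20]
Tree (level-order array): [10, 1, 15, None, 5, None, 47, None, None, 36, 49, 23, 40, None, None, 17, None, None, None, None, 20]
In a BST, the LCA of p=15, q=17 is the first node v on the
root-to-leaf path with p <= v <= q (go left if both < v, right if both > v).
Walk from root:
  at 10: both 15 and 17 > 10, go right
  at 15: 15 <= 15 <= 17, this is the LCA
LCA = 15


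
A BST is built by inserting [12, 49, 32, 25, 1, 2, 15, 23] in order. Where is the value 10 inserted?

Starting tree (level order): [12, 1, 49, None, 2, 32, None, None, None, 25, None, 15, None, None, 23]
Insertion path: 12 -> 1 -> 2
Result: insert 10 as right child of 2
Final tree (level order): [12, 1, 49, None, 2, 32, None, None, 10, 25, None, None, None, 15, None, None, 23]


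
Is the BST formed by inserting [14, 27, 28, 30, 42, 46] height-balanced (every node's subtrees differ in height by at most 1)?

Tree (level-order array): [14, None, 27, None, 28, None, 30, None, 42, None, 46]
Definition: a tree is height-balanced if, at every node, |h(left) - h(right)| <= 1 (empty subtree has height -1).
Bottom-up per-node check:
  node 46: h_left=-1, h_right=-1, diff=0 [OK], height=0
  node 42: h_left=-1, h_right=0, diff=1 [OK], height=1
  node 30: h_left=-1, h_right=1, diff=2 [FAIL (|-1-1|=2 > 1)], height=2
  node 28: h_left=-1, h_right=2, diff=3 [FAIL (|-1-2|=3 > 1)], height=3
  node 27: h_left=-1, h_right=3, diff=4 [FAIL (|-1-3|=4 > 1)], height=4
  node 14: h_left=-1, h_right=4, diff=5 [FAIL (|-1-4|=5 > 1)], height=5
Node 30 violates the condition: |-1 - 1| = 2 > 1.
Result: Not balanced


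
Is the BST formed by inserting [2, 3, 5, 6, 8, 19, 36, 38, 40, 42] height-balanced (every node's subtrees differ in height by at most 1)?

Tree (level-order array): [2, None, 3, None, 5, None, 6, None, 8, None, 19, None, 36, None, 38, None, 40, None, 42]
Definition: a tree is height-balanced if, at every node, |h(left) - h(right)| <= 1 (empty subtree has height -1).
Bottom-up per-node check:
  node 42: h_left=-1, h_right=-1, diff=0 [OK], height=0
  node 40: h_left=-1, h_right=0, diff=1 [OK], height=1
  node 38: h_left=-1, h_right=1, diff=2 [FAIL (|-1-1|=2 > 1)], height=2
  node 36: h_left=-1, h_right=2, diff=3 [FAIL (|-1-2|=3 > 1)], height=3
  node 19: h_left=-1, h_right=3, diff=4 [FAIL (|-1-3|=4 > 1)], height=4
  node 8: h_left=-1, h_right=4, diff=5 [FAIL (|-1-4|=5 > 1)], height=5
  node 6: h_left=-1, h_right=5, diff=6 [FAIL (|-1-5|=6 > 1)], height=6
  node 5: h_left=-1, h_right=6, diff=7 [FAIL (|-1-6|=7 > 1)], height=7
  node 3: h_left=-1, h_right=7, diff=8 [FAIL (|-1-7|=8 > 1)], height=8
  node 2: h_left=-1, h_right=8, diff=9 [FAIL (|-1-8|=9 > 1)], height=9
Node 38 violates the condition: |-1 - 1| = 2 > 1.
Result: Not balanced


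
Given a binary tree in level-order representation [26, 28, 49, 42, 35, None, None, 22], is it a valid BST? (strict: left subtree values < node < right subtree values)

Level-order array: [26, 28, 49, 42, 35, None, None, 22]
Validate using subtree bounds (lo, hi): at each node, require lo < value < hi,
then recurse left with hi=value and right with lo=value.
Preorder trace (stopping at first violation):
  at node 26 with bounds (-inf, +inf): OK
  at node 28 with bounds (-inf, 26): VIOLATION
Node 28 violates its bound: not (-inf < 28 < 26).
Result: Not a valid BST


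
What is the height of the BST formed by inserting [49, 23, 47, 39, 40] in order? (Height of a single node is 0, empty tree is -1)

Insertion order: [49, 23, 47, 39, 40]
Tree (level-order array): [49, 23, None, None, 47, 39, None, None, 40]
Compute height bottom-up (empty subtree = -1):
  height(40) = 1 + max(-1, -1) = 0
  height(39) = 1 + max(-1, 0) = 1
  height(47) = 1 + max(1, -1) = 2
  height(23) = 1 + max(-1, 2) = 3
  height(49) = 1 + max(3, -1) = 4
Height = 4


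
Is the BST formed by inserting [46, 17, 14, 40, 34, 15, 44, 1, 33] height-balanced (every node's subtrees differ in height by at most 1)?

Tree (level-order array): [46, 17, None, 14, 40, 1, 15, 34, 44, None, None, None, None, 33]
Definition: a tree is height-balanced if, at every node, |h(left) - h(right)| <= 1 (empty subtree has height -1).
Bottom-up per-node check:
  node 1: h_left=-1, h_right=-1, diff=0 [OK], height=0
  node 15: h_left=-1, h_right=-1, diff=0 [OK], height=0
  node 14: h_left=0, h_right=0, diff=0 [OK], height=1
  node 33: h_left=-1, h_right=-1, diff=0 [OK], height=0
  node 34: h_left=0, h_right=-1, diff=1 [OK], height=1
  node 44: h_left=-1, h_right=-1, diff=0 [OK], height=0
  node 40: h_left=1, h_right=0, diff=1 [OK], height=2
  node 17: h_left=1, h_right=2, diff=1 [OK], height=3
  node 46: h_left=3, h_right=-1, diff=4 [FAIL (|3--1|=4 > 1)], height=4
Node 46 violates the condition: |3 - -1| = 4 > 1.
Result: Not balanced


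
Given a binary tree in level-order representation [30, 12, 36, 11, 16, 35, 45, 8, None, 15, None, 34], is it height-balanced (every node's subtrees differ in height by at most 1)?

Tree (level-order array): [30, 12, 36, 11, 16, 35, 45, 8, None, 15, None, 34]
Definition: a tree is height-balanced if, at every node, |h(left) - h(right)| <= 1 (empty subtree has height -1).
Bottom-up per-node check:
  node 8: h_left=-1, h_right=-1, diff=0 [OK], height=0
  node 11: h_left=0, h_right=-1, diff=1 [OK], height=1
  node 15: h_left=-1, h_right=-1, diff=0 [OK], height=0
  node 16: h_left=0, h_right=-1, diff=1 [OK], height=1
  node 12: h_left=1, h_right=1, diff=0 [OK], height=2
  node 34: h_left=-1, h_right=-1, diff=0 [OK], height=0
  node 35: h_left=0, h_right=-1, diff=1 [OK], height=1
  node 45: h_left=-1, h_right=-1, diff=0 [OK], height=0
  node 36: h_left=1, h_right=0, diff=1 [OK], height=2
  node 30: h_left=2, h_right=2, diff=0 [OK], height=3
All nodes satisfy the balance condition.
Result: Balanced


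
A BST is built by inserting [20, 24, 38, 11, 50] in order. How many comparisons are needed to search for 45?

Search path for 45: 20 -> 24 -> 38 -> 50
Found: False
Comparisons: 4


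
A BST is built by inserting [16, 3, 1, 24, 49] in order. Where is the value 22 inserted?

Starting tree (level order): [16, 3, 24, 1, None, None, 49]
Insertion path: 16 -> 24
Result: insert 22 as left child of 24
Final tree (level order): [16, 3, 24, 1, None, 22, 49]


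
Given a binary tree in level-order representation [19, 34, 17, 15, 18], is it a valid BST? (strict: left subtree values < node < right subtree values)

Level-order array: [19, 34, 17, 15, 18]
Validate using subtree bounds (lo, hi): at each node, require lo < value < hi,
then recurse left with hi=value and right with lo=value.
Preorder trace (stopping at first violation):
  at node 19 with bounds (-inf, +inf): OK
  at node 34 with bounds (-inf, 19): VIOLATION
Node 34 violates its bound: not (-inf < 34 < 19).
Result: Not a valid BST


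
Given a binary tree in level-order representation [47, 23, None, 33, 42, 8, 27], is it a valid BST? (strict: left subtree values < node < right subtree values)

Level-order array: [47, 23, None, 33, 42, 8, 27]
Validate using subtree bounds (lo, hi): at each node, require lo < value < hi,
then recurse left with hi=value and right with lo=value.
Preorder trace (stopping at first violation):
  at node 47 with bounds (-inf, +inf): OK
  at node 23 with bounds (-inf, 47): OK
  at node 33 with bounds (-inf, 23): VIOLATION
Node 33 violates its bound: not (-inf < 33 < 23).
Result: Not a valid BST


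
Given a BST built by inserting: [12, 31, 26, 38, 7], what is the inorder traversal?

Tree insertion order: [12, 31, 26, 38, 7]
Tree (level-order array): [12, 7, 31, None, None, 26, 38]
Inorder traversal: [7, 12, 26, 31, 38]


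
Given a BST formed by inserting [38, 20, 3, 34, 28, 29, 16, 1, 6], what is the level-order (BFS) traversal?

Tree insertion order: [38, 20, 3, 34, 28, 29, 16, 1, 6]
Tree (level-order array): [38, 20, None, 3, 34, 1, 16, 28, None, None, None, 6, None, None, 29]
BFS from the root, enqueuing left then right child of each popped node:
  queue [38] -> pop 38, enqueue [20], visited so far: [38]
  queue [20] -> pop 20, enqueue [3, 34], visited so far: [38, 20]
  queue [3, 34] -> pop 3, enqueue [1, 16], visited so far: [38, 20, 3]
  queue [34, 1, 16] -> pop 34, enqueue [28], visited so far: [38, 20, 3, 34]
  queue [1, 16, 28] -> pop 1, enqueue [none], visited so far: [38, 20, 3, 34, 1]
  queue [16, 28] -> pop 16, enqueue [6], visited so far: [38, 20, 3, 34, 1, 16]
  queue [28, 6] -> pop 28, enqueue [29], visited so far: [38, 20, 3, 34, 1, 16, 28]
  queue [6, 29] -> pop 6, enqueue [none], visited so far: [38, 20, 3, 34, 1, 16, 28, 6]
  queue [29] -> pop 29, enqueue [none], visited so far: [38, 20, 3, 34, 1, 16, 28, 6, 29]
Result: [38, 20, 3, 34, 1, 16, 28, 6, 29]


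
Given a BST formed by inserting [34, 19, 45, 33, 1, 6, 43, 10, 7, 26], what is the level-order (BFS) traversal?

Tree insertion order: [34, 19, 45, 33, 1, 6, 43, 10, 7, 26]
Tree (level-order array): [34, 19, 45, 1, 33, 43, None, None, 6, 26, None, None, None, None, 10, None, None, 7]
BFS from the root, enqueuing left then right child of each popped node:
  queue [34] -> pop 34, enqueue [19, 45], visited so far: [34]
  queue [19, 45] -> pop 19, enqueue [1, 33], visited so far: [34, 19]
  queue [45, 1, 33] -> pop 45, enqueue [43], visited so far: [34, 19, 45]
  queue [1, 33, 43] -> pop 1, enqueue [6], visited so far: [34, 19, 45, 1]
  queue [33, 43, 6] -> pop 33, enqueue [26], visited so far: [34, 19, 45, 1, 33]
  queue [43, 6, 26] -> pop 43, enqueue [none], visited so far: [34, 19, 45, 1, 33, 43]
  queue [6, 26] -> pop 6, enqueue [10], visited so far: [34, 19, 45, 1, 33, 43, 6]
  queue [26, 10] -> pop 26, enqueue [none], visited so far: [34, 19, 45, 1, 33, 43, 6, 26]
  queue [10] -> pop 10, enqueue [7], visited so far: [34, 19, 45, 1, 33, 43, 6, 26, 10]
  queue [7] -> pop 7, enqueue [none], visited so far: [34, 19, 45, 1, 33, 43, 6, 26, 10, 7]
Result: [34, 19, 45, 1, 33, 43, 6, 26, 10, 7]


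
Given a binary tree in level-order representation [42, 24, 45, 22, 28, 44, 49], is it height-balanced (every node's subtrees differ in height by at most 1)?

Tree (level-order array): [42, 24, 45, 22, 28, 44, 49]
Definition: a tree is height-balanced if, at every node, |h(left) - h(right)| <= 1 (empty subtree has height -1).
Bottom-up per-node check:
  node 22: h_left=-1, h_right=-1, diff=0 [OK], height=0
  node 28: h_left=-1, h_right=-1, diff=0 [OK], height=0
  node 24: h_left=0, h_right=0, diff=0 [OK], height=1
  node 44: h_left=-1, h_right=-1, diff=0 [OK], height=0
  node 49: h_left=-1, h_right=-1, diff=0 [OK], height=0
  node 45: h_left=0, h_right=0, diff=0 [OK], height=1
  node 42: h_left=1, h_right=1, diff=0 [OK], height=2
All nodes satisfy the balance condition.
Result: Balanced


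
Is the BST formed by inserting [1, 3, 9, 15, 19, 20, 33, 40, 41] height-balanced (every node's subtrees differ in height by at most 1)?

Tree (level-order array): [1, None, 3, None, 9, None, 15, None, 19, None, 20, None, 33, None, 40, None, 41]
Definition: a tree is height-balanced if, at every node, |h(left) - h(right)| <= 1 (empty subtree has height -1).
Bottom-up per-node check:
  node 41: h_left=-1, h_right=-1, diff=0 [OK], height=0
  node 40: h_left=-1, h_right=0, diff=1 [OK], height=1
  node 33: h_left=-1, h_right=1, diff=2 [FAIL (|-1-1|=2 > 1)], height=2
  node 20: h_left=-1, h_right=2, diff=3 [FAIL (|-1-2|=3 > 1)], height=3
  node 19: h_left=-1, h_right=3, diff=4 [FAIL (|-1-3|=4 > 1)], height=4
  node 15: h_left=-1, h_right=4, diff=5 [FAIL (|-1-4|=5 > 1)], height=5
  node 9: h_left=-1, h_right=5, diff=6 [FAIL (|-1-5|=6 > 1)], height=6
  node 3: h_left=-1, h_right=6, diff=7 [FAIL (|-1-6|=7 > 1)], height=7
  node 1: h_left=-1, h_right=7, diff=8 [FAIL (|-1-7|=8 > 1)], height=8
Node 33 violates the condition: |-1 - 1| = 2 > 1.
Result: Not balanced
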